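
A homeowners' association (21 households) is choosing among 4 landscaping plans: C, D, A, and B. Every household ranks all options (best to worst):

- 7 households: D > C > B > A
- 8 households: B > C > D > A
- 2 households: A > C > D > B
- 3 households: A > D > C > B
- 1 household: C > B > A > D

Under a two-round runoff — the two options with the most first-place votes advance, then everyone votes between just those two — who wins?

D

Round 1 first-place votes: C 1, D 7, A 5, B 8.
B and D advance.
Runoff: B is preferred to D by 9 voters; D by 12.
D wins the runoff.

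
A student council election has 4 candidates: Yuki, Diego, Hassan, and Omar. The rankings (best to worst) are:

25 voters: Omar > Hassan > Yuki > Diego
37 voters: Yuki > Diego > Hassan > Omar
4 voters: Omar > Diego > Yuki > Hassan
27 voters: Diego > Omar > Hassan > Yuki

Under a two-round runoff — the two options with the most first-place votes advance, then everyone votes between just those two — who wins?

Round 1 first-place votes: Yuki 37, Diego 27, Hassan 0, Omar 29.
Yuki and Omar advance.
Runoff: Yuki is preferred to Omar by 37 voters; Omar by 56.
Omar wins the runoff.

Omar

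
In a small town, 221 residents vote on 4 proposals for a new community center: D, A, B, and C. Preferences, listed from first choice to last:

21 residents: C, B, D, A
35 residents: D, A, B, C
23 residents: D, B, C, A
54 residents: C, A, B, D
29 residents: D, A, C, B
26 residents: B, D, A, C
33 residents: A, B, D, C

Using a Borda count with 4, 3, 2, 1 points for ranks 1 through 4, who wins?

D

D: 21·2 + 35·4 + 23·4 + 54·1 + 29·4 + 26·3 + 33·2 = 588
A: 21·1 + 35·3 + 23·1 + 54·3 + 29·3 + 26·2 + 33·4 = 582
B: 21·3 + 35·2 + 23·3 + 54·2 + 29·1 + 26·4 + 33·3 = 542
C: 21·4 + 35·1 + 23·2 + 54·4 + 29·2 + 26·1 + 33·1 = 498
D has the highest Borda score (588).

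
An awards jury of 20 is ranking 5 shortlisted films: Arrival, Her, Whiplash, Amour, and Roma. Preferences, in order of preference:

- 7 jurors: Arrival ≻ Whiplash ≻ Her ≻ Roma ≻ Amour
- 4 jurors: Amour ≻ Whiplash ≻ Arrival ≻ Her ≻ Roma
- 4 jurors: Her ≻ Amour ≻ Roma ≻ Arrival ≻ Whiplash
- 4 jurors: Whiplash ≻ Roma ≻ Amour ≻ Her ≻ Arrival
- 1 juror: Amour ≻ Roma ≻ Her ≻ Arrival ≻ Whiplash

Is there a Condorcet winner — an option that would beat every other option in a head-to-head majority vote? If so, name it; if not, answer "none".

none

Checking pairwise contests:
Amour beats Arrival 13–7.
Arrival beats Her 11–9.
Arrival beats Whiplash 12–8.
Her beats Amour 11–9.
Arrival beats Roma 11–9.
Every option loses at least one head-to-head, so there is no Condorcet winner.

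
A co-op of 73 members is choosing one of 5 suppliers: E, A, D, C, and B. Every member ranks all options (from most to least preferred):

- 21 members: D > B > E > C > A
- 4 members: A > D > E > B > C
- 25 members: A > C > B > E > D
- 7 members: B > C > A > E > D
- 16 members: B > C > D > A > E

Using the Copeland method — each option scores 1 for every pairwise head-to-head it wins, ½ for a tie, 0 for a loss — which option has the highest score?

E: loses to A, D, C, and B → score 0.
A: beats E; loses to D, C, and B → score 1.
D: beats E and A; loses to C and B → score 2.
C: beats E, A, and D; loses to B → score 3.
B: beats E, A, D, and C → score 4.
B has the best pairwise record.

B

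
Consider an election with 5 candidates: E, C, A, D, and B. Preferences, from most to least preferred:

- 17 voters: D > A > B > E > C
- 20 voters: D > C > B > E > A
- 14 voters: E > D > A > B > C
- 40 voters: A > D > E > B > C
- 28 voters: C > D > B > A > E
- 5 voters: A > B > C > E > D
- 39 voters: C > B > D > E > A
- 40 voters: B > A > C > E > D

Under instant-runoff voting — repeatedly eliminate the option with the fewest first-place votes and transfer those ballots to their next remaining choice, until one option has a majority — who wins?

A

Round 1: E 14, C 67, A 45, D 37, B 40. Eliminate E.
Round 2: C 67, A 45, D 51, B 40. Eliminate B.
Round 3: C 67, A 85, D 51. Eliminate D.
Round 4: C 87, A 116. A has a majority.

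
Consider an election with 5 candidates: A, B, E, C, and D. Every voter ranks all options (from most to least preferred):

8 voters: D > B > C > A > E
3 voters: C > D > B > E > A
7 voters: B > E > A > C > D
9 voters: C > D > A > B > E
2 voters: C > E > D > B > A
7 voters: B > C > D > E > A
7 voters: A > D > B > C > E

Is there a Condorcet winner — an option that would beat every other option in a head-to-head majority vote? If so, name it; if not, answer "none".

Checking pairwise contests:
B beats A 27–16.
D beats B 29–14.
A beats E 24–19.
B beats C 29–14.
C beats D 28–15.
Every option loses at least one head-to-head, so there is no Condorcet winner.

none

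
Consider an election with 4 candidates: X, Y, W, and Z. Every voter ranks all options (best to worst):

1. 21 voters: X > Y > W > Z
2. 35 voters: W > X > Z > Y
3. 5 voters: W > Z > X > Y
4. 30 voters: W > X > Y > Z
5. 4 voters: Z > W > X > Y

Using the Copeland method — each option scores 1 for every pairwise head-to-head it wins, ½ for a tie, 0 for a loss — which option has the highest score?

W

X: beats Y and Z; loses to W → score 2.
Y: beats Z; loses to X and W → score 1.
W: beats X, Y, and Z → score 3.
Z: loses to X, Y, and W → score 0.
W has the best pairwise record.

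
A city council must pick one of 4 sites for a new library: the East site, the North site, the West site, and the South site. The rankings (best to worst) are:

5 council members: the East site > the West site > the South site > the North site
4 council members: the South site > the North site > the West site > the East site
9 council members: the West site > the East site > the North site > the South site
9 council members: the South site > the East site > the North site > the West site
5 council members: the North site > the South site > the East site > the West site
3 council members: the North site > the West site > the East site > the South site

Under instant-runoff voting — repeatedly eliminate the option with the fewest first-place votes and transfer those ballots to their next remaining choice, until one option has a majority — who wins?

the South site

Round 1: the East site 5, the North site 8, the West site 9, the South site 13. Eliminate the East site.
Round 2: the North site 8, the West site 14, the South site 13. Eliminate the North site.
Round 3: the West site 17, the South site 18. The South site has a majority.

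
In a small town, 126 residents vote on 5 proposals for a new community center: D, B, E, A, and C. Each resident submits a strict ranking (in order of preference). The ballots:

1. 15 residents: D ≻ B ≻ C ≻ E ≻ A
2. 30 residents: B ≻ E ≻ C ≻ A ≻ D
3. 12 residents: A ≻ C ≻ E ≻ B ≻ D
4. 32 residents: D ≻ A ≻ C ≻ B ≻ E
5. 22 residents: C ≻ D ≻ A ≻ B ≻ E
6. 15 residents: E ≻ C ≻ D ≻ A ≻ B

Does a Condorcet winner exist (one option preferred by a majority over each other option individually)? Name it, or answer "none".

C vs D: 79–47 for C.
C vs B: 81–45 for C.
C vs E: 81–45 for C.
C vs A: 82–44 for C.
C beats every other option head-to-head.

C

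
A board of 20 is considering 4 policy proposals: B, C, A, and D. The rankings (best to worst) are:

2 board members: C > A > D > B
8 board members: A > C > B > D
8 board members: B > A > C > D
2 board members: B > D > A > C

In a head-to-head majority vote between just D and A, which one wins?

Voters preferring D to A: 2; preferring A to D: 18.
A wins the head-to-head.

A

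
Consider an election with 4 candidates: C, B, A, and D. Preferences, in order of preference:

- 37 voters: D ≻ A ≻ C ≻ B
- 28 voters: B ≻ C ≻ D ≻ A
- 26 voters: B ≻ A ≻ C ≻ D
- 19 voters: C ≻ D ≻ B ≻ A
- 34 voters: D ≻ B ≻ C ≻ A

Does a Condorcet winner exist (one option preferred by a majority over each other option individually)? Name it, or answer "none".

Checking pairwise contests:
B beats C 88–56.
D beats B 90–54.
C beats A 81–63.
C beats D 73–71.
Every option loses at least one head-to-head, so there is no Condorcet winner.

none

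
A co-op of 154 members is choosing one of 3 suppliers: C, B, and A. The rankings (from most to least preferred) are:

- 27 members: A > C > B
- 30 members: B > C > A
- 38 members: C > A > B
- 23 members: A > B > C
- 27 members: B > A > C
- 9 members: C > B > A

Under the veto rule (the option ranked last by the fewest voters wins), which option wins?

A

Last-place votes: C 50, B 65, A 39.
A is ranked last by the fewest voters, so A wins.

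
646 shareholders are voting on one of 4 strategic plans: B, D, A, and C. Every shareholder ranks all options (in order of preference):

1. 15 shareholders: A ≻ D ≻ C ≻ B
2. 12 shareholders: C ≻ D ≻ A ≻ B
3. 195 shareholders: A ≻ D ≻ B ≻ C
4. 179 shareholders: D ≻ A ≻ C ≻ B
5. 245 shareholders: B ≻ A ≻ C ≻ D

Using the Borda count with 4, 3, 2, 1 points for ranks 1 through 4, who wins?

A

B: 15·1 + 12·1 + 195·2 + 179·1 + 245·4 = 1576
D: 15·3 + 12·3 + 195·3 + 179·4 + 245·1 = 1627
A: 15·4 + 12·2 + 195·4 + 179·3 + 245·3 = 2136
C: 15·2 + 12·4 + 195·1 + 179·2 + 245·2 = 1121
A has the highest Borda score (2136).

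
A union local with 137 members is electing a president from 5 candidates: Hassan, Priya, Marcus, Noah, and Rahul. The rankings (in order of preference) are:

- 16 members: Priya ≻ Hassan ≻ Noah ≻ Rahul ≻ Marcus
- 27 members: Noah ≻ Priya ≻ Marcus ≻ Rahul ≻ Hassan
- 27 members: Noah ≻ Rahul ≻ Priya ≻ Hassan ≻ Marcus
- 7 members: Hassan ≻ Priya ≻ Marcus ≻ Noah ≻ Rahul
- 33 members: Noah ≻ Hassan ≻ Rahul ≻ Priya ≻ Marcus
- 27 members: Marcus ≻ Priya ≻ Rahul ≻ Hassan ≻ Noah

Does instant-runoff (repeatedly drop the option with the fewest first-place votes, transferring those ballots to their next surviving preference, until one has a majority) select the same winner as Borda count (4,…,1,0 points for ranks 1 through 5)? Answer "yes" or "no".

yes

Instant-runoff — R1 Hassan 7, Priya 16, Marcus 27, Noah 87, Rahul 0 (Noah winner). Winner: Noah.
Borda — scores: Hassan 229, Priya 334, Marcus 176, Noah 387, Rahul 244. Winner: Noah.
The two methods agree.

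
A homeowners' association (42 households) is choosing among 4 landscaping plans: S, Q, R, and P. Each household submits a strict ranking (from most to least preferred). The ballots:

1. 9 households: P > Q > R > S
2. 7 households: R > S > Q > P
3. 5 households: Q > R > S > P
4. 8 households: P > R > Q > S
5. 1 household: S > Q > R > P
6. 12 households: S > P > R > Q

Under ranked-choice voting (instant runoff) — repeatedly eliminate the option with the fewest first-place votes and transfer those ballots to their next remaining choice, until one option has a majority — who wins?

Round 1: S 13, Q 5, R 7, P 17. Eliminate Q.
Round 2: S 13, R 12, P 17. Eliminate R.
Round 3: S 25, P 17. S has a majority.

S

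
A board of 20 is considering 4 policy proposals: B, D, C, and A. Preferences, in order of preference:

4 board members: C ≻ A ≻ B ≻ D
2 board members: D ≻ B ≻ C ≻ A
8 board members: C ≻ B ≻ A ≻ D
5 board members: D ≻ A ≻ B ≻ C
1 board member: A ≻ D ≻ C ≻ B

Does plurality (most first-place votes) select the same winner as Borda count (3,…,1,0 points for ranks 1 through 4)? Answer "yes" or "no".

yes

Plurality — first-place votes: B 0, D 7, C 12, A 1. Winner: C.
Borda — scores: B 29, D 23, C 39, A 29. Winner: C.
The two methods agree.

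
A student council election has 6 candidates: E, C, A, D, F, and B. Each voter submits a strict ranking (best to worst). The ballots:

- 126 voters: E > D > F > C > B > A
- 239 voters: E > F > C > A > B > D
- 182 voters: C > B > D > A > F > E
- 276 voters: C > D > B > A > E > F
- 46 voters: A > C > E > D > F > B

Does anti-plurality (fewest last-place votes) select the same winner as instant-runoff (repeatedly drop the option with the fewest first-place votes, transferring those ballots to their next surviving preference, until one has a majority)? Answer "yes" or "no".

yes

Anti-plurality — last-place votes: E 182, C 0, A 126, D 239, F 276, B 46. Winner: C.
Instant-runoff — R1 E 365, C 458, A 46, D 0, F 0, B 0 (C winner). Winner: C.
The two methods agree.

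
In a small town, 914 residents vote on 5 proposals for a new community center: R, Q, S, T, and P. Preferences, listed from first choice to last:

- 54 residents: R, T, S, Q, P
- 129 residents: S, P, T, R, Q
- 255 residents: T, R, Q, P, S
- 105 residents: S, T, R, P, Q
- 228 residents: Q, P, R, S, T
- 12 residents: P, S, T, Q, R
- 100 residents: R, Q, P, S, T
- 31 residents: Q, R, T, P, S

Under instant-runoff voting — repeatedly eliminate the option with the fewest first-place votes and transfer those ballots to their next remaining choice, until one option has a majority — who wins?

T

Round 1: R 154, Q 259, S 234, T 255, P 12. Eliminate P.
Round 2: R 154, Q 259, S 246, T 255. Eliminate R.
Round 3: Q 359, S 246, T 309. Eliminate S.
Round 4: Q 359, T 555. T has a majority.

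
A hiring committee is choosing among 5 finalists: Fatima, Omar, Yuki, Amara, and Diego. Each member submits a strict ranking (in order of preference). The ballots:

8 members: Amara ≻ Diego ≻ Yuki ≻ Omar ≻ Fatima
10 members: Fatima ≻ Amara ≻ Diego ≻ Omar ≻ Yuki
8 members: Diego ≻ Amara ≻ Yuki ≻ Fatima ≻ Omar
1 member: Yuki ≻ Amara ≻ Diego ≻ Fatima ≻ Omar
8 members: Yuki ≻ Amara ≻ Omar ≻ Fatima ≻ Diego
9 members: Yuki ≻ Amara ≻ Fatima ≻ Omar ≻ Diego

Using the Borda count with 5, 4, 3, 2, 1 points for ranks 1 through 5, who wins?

Amara

Fatima: 8·1 + 10·5 + 8·2 + 1·2 + 8·2 + 9·3 = 119
Omar: 8·2 + 10·2 + 8·1 + 1·1 + 8·3 + 9·2 = 87
Yuki: 8·3 + 10·1 + 8·3 + 1·5 + 8·5 + 9·5 = 148
Amara: 8·5 + 10·4 + 8·4 + 1·4 + 8·4 + 9·4 = 184
Diego: 8·4 + 10·3 + 8·5 + 1·3 + 8·1 + 9·1 = 122
Amara has the highest Borda score (184).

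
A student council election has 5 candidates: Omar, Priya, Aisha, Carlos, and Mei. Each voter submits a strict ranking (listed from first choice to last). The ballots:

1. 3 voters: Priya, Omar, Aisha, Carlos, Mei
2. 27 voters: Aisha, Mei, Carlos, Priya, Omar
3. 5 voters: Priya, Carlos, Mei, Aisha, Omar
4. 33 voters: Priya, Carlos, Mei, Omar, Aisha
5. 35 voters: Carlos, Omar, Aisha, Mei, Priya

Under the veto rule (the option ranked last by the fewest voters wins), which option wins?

Last-place votes: Omar 32, Priya 35, Aisha 33, Carlos 0, Mei 3.
Carlos is ranked last by the fewest voters, so Carlos wins.

Carlos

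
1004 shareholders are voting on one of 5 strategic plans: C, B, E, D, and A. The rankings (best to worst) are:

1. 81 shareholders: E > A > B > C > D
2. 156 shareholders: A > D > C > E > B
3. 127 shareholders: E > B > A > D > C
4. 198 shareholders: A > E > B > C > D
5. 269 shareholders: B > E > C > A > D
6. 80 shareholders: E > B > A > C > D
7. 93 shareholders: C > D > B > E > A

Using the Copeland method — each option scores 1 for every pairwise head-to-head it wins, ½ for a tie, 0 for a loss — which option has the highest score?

C: beats D; loses to B, E, and A → score 1.
B: beats C, D, and A; loses to E → score 3.
E: beats C, B, D, and A → score 4.
D: loses to C, B, E, and A → score 0.
A: beats C and D; loses to B and E → score 2.
E has the best pairwise record.

E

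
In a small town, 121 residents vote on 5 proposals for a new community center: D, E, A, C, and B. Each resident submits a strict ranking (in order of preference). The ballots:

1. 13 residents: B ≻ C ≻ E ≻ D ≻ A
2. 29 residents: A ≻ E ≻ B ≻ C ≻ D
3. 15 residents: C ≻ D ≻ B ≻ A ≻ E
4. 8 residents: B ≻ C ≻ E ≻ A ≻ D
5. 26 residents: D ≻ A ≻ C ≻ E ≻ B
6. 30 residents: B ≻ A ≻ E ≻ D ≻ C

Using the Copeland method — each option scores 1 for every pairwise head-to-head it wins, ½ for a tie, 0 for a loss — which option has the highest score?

B

D: loses to E, A, C, and B → score 0.
E: beats D; loses to A, C, and B → score 1.
A: beats D, E, and C; loses to B → score 3.
C: beats D and E; loses to A and B → score 2.
B: beats D, E, A, and C → score 4.
B has the best pairwise record.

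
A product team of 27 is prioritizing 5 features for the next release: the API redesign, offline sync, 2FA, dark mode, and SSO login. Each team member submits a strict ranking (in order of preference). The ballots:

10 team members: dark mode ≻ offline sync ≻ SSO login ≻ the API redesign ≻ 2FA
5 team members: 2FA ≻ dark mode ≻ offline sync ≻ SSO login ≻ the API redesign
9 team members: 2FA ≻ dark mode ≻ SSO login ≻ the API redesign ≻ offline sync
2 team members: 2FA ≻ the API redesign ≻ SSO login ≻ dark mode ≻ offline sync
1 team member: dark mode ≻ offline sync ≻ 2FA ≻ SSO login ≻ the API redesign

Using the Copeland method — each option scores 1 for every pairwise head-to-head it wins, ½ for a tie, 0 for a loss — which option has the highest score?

the API redesign: loses to offline sync, 2FA, dark mode, and SSO login → score 0.
offline sync: beats the API redesign and SSO login; loses to 2FA and dark mode → score 2.
2FA: beats the API redesign, offline sync, dark mode, and SSO login → score 4.
dark mode: beats the API redesign, offline sync, and SSO login; loses to 2FA → score 3.
SSO login: beats the API redesign; loses to offline sync, 2FA, and dark mode → score 1.
2FA has the best pairwise record.

2FA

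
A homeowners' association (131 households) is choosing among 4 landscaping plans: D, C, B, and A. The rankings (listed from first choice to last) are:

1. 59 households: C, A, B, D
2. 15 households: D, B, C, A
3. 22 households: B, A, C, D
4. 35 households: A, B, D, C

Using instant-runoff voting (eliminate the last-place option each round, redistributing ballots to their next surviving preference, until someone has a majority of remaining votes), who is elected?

Round 1: D 15, C 59, B 22, A 35. Eliminate D.
Round 2: C 59, B 37, A 35. Eliminate A.
Round 3: C 59, B 72. B has a majority.

B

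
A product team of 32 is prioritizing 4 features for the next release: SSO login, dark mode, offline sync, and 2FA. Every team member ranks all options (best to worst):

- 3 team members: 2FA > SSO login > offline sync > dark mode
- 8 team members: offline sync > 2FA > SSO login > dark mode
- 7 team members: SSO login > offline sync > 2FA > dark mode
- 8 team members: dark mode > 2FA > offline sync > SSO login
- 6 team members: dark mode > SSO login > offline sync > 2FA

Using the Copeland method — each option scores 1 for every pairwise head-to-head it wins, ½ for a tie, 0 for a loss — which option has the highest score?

offline sync

SSO login: beats dark mode; ties offline sync; loses to 2FA → score 1.5.
dark mode: loses to SSO login, offline sync, and 2FA → score 0.
offline sync: beats dark mode and 2FA; ties SSO login → score 2.5.
2FA: beats SSO login and dark mode; loses to offline sync → score 2.
offline sync has the best pairwise record.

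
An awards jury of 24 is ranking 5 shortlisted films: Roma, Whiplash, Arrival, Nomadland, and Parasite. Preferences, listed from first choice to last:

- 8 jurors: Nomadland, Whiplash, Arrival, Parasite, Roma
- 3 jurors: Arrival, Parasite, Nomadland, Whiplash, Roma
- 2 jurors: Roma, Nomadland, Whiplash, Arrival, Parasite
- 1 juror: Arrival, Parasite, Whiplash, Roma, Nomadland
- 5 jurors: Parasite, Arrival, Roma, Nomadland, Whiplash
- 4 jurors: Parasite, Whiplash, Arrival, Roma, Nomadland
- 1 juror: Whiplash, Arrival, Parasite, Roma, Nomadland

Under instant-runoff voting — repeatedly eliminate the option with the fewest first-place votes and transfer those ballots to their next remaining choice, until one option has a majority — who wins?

Parasite

Round 1: Roma 2, Whiplash 1, Arrival 4, Nomadland 8, Parasite 9. Eliminate Whiplash.
Round 2: Roma 2, Arrival 5, Nomadland 8, Parasite 9. Eliminate Roma.
Round 3: Arrival 5, Nomadland 10, Parasite 9. Eliminate Arrival.
Round 4: Nomadland 10, Parasite 14. Parasite has a majority.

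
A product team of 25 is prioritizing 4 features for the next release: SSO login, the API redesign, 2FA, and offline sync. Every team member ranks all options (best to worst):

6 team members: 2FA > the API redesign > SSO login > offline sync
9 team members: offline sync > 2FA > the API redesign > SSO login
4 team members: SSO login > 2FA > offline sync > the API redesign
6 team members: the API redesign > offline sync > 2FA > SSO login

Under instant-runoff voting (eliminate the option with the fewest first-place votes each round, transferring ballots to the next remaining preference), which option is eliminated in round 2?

Round 1: SSO login 4, the API redesign 6, 2FA 6, offline sync 9. Eliminate SSO login.
Round 2: the API redesign 6, 2FA 10, offline sync 9. Eliminate the API redesign.

the API redesign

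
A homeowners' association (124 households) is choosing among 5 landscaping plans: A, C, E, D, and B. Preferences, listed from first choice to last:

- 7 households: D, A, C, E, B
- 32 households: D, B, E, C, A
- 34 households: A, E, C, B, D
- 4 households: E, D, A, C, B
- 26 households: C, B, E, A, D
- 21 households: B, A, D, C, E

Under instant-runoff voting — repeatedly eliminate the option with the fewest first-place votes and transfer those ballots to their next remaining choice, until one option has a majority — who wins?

A

Round 1: A 34, C 26, E 4, D 39, B 21. Eliminate E.
Round 2: A 34, C 26, D 43, B 21. Eliminate B.
Round 3: A 55, C 26, D 43. Eliminate C.
Round 4: A 81, D 43. A has a majority.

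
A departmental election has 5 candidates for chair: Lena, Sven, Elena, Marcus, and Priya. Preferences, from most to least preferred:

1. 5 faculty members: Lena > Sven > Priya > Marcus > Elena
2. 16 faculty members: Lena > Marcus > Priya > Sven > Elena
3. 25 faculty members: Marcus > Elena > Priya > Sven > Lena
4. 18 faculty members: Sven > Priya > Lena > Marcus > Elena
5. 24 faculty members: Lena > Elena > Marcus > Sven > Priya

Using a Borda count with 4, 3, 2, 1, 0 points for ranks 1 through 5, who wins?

Lena: 5·4 + 16·4 + 25·0 + 18·2 + 24·4 = 216
Sven: 5·3 + 16·1 + 25·1 + 18·4 + 24·1 = 152
Elena: 5·0 + 16·0 + 25·3 + 18·0 + 24·3 = 147
Marcus: 5·1 + 16·3 + 25·4 + 18·1 + 24·2 = 219
Priya: 5·2 + 16·2 + 25·2 + 18·3 + 24·0 = 146
Marcus has the highest Borda score (219).

Marcus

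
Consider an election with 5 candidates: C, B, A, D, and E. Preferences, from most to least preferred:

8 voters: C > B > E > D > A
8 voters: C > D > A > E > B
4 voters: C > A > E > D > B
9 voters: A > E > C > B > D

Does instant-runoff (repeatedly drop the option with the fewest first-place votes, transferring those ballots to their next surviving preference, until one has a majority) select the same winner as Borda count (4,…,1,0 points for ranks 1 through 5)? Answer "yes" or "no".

Instant-runoff — R1 C 20, B 0, A 9, D 0, E 0 (C winner). Winner: C.
Borda — scores: C 98, B 33, A 64, D 36, E 59. Winner: C.
The two methods agree.

yes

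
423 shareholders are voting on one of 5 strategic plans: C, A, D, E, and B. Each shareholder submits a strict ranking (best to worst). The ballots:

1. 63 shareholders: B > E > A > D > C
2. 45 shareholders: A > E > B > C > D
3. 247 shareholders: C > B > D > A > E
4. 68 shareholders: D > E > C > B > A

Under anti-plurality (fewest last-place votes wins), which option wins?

B

Last-place votes: C 63, A 68, D 45, E 247, B 0.
B is ranked last by the fewest voters, so B wins.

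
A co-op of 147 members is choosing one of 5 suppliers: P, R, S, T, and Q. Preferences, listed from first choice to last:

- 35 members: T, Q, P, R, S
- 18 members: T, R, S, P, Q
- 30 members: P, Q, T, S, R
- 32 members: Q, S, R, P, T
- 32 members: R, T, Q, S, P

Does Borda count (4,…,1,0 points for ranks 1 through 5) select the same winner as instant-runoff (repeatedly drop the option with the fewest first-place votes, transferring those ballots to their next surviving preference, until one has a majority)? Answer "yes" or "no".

no

Borda — scores: P 240, R 281, S 194, T 368, Q 387. Winner: Q.
Instant-runoff — R1 P 30, R 32, S 0, T 53, Q 32 (S out); R2 P 30, R 32, T 53, Q 32 (P out); R3 R 32, T 53, Q 62 (R out); R4 T 85, Q 62 (T winner). Winner: T.
The two methods disagree.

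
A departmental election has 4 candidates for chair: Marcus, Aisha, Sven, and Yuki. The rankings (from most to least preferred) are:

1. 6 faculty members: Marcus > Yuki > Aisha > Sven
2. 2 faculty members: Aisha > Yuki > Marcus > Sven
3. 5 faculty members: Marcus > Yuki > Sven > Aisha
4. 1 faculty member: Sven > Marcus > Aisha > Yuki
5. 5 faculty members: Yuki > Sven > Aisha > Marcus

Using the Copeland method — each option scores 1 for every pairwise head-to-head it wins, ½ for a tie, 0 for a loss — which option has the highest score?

Marcus: beats Aisha, Sven, and Yuki → score 3.
Aisha: loses to Marcus, Sven, and Yuki → score 0.
Sven: beats Aisha; loses to Marcus and Yuki → score 1.
Yuki: beats Aisha and Sven; loses to Marcus → score 2.
Marcus has the best pairwise record.

Marcus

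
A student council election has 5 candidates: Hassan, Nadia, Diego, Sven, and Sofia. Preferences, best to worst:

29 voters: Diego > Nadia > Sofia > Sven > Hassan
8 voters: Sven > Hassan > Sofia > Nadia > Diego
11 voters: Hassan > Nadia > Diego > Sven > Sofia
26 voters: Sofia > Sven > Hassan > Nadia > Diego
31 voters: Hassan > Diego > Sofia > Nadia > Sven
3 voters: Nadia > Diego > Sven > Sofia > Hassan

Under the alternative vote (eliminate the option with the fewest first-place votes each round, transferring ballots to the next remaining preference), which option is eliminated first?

Nadia

Round 1: Hassan 42, Nadia 3, Diego 29, Sven 8, Sofia 26. Eliminate Nadia.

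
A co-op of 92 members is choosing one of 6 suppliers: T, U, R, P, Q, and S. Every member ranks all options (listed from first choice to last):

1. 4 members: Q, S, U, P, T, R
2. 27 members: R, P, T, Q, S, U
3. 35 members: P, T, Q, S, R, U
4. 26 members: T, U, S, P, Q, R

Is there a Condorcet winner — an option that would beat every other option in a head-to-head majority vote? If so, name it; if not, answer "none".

P

P vs T: 66–26 for P.
P vs U: 62–30 for P.
P vs R: 65–27 for P.
P vs Q: 88–4 for P.
P vs S: 62–30 for P.
P beats every other option head-to-head.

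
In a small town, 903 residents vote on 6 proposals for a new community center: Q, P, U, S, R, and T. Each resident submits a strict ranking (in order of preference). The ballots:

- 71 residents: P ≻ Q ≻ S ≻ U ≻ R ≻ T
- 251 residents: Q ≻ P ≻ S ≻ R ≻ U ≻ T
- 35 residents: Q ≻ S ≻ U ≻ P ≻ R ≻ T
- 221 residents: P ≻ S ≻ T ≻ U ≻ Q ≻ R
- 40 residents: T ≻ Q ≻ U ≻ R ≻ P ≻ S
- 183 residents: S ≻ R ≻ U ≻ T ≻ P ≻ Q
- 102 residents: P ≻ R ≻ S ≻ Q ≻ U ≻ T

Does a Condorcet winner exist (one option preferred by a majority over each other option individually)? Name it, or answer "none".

P vs Q: 577–326 for P.
P vs U: 645–258 for P.
P vs S: 685–218 for P.
P vs R: 680–223 for P.
P vs T: 680–223 for P.
P beats every other option head-to-head.

P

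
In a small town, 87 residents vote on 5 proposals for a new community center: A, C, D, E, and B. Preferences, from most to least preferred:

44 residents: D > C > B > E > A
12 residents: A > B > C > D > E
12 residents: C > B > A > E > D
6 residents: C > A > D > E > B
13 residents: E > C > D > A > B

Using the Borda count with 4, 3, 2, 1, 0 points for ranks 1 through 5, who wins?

C

A: 44·0 + 12·4 + 12·2 + 6·3 + 13·1 = 103
C: 44·3 + 12·2 + 12·4 + 6·4 + 13·3 = 267
D: 44·4 + 12·1 + 12·0 + 6·2 + 13·2 = 226
E: 44·1 + 12·0 + 12·1 + 6·1 + 13·4 = 114
B: 44·2 + 12·3 + 12·3 + 6·0 + 13·0 = 160
C has the highest Borda score (267).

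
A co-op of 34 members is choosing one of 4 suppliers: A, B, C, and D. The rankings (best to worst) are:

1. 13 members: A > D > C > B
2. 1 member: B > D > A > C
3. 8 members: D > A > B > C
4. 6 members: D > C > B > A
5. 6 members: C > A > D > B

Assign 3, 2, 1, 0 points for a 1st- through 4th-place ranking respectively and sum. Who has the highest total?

D

A: 13·3 + 1·1 + 8·2 + 6·0 + 6·2 = 68
B: 13·0 + 1·3 + 8·1 + 6·1 + 6·0 = 17
C: 13·1 + 1·0 + 8·0 + 6·2 + 6·3 = 43
D: 13·2 + 1·2 + 8·3 + 6·3 + 6·1 = 76
D has the highest Borda score (76).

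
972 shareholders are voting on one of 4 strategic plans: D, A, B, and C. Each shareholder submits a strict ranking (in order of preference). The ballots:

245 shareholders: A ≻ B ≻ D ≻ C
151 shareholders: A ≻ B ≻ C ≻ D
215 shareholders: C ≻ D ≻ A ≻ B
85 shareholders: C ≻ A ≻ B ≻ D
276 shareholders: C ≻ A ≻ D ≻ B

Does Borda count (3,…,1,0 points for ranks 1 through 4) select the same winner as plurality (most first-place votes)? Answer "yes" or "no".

no

Borda — scores: D 951, A 2125, B 877, C 1879. Winner: A.
Plurality — first-place votes: D 0, A 396, B 0, C 576. Winner: C.
The two methods disagree.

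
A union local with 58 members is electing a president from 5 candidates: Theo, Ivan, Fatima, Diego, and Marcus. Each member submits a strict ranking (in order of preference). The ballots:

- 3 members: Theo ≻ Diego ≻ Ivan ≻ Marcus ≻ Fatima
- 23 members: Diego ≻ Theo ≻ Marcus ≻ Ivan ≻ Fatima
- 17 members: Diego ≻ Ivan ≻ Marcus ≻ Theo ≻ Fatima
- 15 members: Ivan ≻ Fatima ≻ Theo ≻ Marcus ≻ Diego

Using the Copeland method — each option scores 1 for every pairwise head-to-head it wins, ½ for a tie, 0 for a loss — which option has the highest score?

Theo: beats Fatima and Marcus; loses to Ivan and Diego → score 2.
Ivan: beats Theo, Fatima, and Marcus; loses to Diego → score 3.
Fatima: loses to Theo, Ivan, Diego, and Marcus → score 0.
Diego: beats Theo, Ivan, Fatima, and Marcus → score 4.
Marcus: beats Fatima; loses to Theo, Ivan, and Diego → score 1.
Diego has the best pairwise record.

Diego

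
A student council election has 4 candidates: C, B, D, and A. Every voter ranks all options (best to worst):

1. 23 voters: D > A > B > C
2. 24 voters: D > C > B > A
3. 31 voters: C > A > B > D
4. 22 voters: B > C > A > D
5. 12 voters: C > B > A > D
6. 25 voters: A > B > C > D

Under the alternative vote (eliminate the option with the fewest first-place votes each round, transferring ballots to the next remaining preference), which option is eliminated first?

Round 1: C 43, B 22, D 47, A 25. Eliminate B.

B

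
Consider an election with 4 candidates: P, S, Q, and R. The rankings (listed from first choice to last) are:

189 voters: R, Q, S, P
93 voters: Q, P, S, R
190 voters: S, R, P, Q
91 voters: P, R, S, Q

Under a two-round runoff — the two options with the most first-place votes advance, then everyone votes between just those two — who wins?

Round 1 first-place votes: P 91, S 190, Q 93, R 189.
S and R advance.
Runoff: S is preferred to R by 283 voters; R by 280.
S wins the runoff.

S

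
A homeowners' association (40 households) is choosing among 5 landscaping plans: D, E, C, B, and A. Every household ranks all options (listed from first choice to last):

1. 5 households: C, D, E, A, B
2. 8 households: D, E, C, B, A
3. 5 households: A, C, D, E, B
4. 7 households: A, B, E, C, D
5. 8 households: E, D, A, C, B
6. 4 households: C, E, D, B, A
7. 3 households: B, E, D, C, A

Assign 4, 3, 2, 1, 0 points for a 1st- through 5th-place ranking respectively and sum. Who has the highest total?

D: 5·3 + 8·4 + 5·2 + 7·0 + 8·3 + 4·2 + 3·2 = 95
E: 5·2 + 8·3 + 5·1 + 7·2 + 8·4 + 4·3 + 3·3 = 106
C: 5·4 + 8·2 + 5·3 + 7·1 + 8·1 + 4·4 + 3·1 = 85
B: 5·0 + 8·1 + 5·0 + 7·3 + 8·0 + 4·1 + 3·4 = 45
A: 5·1 + 8·0 + 5·4 + 7·4 + 8·2 + 4·0 + 3·0 = 69
E has the highest Borda score (106).

E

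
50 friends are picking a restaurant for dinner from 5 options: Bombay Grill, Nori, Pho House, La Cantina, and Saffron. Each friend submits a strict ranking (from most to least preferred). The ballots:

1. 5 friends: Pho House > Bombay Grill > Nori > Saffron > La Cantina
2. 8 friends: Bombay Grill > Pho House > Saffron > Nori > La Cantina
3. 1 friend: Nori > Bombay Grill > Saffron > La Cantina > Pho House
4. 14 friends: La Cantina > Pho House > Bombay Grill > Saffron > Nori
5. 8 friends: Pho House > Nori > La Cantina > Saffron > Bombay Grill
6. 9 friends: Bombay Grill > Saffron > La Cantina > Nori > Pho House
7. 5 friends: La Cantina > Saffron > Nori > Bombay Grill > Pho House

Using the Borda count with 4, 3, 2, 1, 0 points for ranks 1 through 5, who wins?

Bombay Grill

Bombay Grill: 5·3 + 8·4 + 1·3 + 14·2 + 8·0 + 9·4 + 5·1 = 119
Nori: 5·2 + 8·1 + 1·4 + 14·0 + 8·3 + 9·1 + 5·2 = 65
Pho House: 5·4 + 8·3 + 1·0 + 14·3 + 8·4 + 9·0 + 5·0 = 118
La Cantina: 5·0 + 8·0 + 1·1 + 14·4 + 8·2 + 9·2 + 5·4 = 111
Saffron: 5·1 + 8·2 + 1·2 + 14·1 + 8·1 + 9·3 + 5·3 = 87
Bombay Grill has the highest Borda score (119).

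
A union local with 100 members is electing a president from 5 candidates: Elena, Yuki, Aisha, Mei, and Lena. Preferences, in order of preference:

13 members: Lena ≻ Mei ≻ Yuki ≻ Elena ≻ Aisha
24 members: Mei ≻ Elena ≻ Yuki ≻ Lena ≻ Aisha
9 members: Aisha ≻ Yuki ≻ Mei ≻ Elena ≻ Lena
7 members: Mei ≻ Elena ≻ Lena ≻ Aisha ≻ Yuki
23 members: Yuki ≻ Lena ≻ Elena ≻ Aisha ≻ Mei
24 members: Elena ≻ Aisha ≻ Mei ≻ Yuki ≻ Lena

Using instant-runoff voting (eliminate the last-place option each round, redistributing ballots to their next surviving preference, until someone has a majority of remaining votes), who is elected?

Round 1: Elena 24, Yuki 23, Aisha 9, Mei 31, Lena 13. Eliminate Aisha.
Round 2: Elena 24, Yuki 32, Mei 31, Lena 13. Eliminate Lena.
Round 3: Elena 24, Yuki 32, Mei 44. Eliminate Elena.
Round 4: Yuki 32, Mei 68. Mei has a majority.

Mei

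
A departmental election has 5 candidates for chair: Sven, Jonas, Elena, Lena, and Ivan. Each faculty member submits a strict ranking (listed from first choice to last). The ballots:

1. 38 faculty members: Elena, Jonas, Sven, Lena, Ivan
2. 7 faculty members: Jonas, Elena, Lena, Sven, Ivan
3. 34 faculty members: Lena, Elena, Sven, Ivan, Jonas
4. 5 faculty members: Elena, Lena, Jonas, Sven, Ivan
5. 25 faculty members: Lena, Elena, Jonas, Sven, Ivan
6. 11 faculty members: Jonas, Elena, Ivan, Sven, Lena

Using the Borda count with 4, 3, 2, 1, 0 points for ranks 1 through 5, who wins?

Sven: 38·2 + 7·1 + 34·2 + 5·1 + 25·1 + 11·1 = 192
Jonas: 38·3 + 7·4 + 34·0 + 5·2 + 25·2 + 11·4 = 246
Elena: 38·4 + 7·3 + 34·3 + 5·4 + 25·3 + 11·3 = 403
Lena: 38·1 + 7·2 + 34·4 + 5·3 + 25·4 + 11·0 = 303
Ivan: 38·0 + 7·0 + 34·1 + 5·0 + 25·0 + 11·2 = 56
Elena has the highest Borda score (403).

Elena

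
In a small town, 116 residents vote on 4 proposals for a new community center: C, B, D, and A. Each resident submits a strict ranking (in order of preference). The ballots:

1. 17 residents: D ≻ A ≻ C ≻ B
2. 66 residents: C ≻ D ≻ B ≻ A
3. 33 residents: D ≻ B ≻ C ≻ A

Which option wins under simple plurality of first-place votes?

First-place votes: C 66, B 0, D 50, A 0.
C has the most first-place votes.

C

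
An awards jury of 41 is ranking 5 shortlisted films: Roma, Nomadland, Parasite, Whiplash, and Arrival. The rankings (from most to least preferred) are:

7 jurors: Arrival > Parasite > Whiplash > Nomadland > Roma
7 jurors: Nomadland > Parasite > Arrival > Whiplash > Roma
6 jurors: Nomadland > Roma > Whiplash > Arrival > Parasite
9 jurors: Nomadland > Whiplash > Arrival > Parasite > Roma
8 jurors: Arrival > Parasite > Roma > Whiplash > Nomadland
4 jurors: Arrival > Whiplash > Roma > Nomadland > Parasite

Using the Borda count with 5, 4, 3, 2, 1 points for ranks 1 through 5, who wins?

Roma: 7·1 + 7·1 + 6·4 + 9·1 + 8·3 + 4·3 = 83
Nomadland: 7·2 + 7·5 + 6·5 + 9·5 + 8·1 + 4·2 = 140
Parasite: 7·4 + 7·4 + 6·1 + 9·2 + 8·4 + 4·1 = 116
Whiplash: 7·3 + 7·2 + 6·3 + 9·4 + 8·2 + 4·4 = 121
Arrival: 7·5 + 7·3 + 6·2 + 9·3 + 8·5 + 4·5 = 155
Arrival has the highest Borda score (155).

Arrival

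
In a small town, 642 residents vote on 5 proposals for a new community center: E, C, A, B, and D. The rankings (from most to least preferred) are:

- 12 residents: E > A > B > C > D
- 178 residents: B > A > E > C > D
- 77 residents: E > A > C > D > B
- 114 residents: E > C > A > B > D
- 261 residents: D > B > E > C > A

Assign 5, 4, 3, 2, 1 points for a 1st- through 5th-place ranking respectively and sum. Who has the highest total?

E

E: 12·5 + 178·3 + 77·5 + 114·5 + 261·3 = 2332
C: 12·2 + 178·2 + 77·3 + 114·4 + 261·2 = 1589
A: 12·4 + 178·4 + 77·4 + 114·3 + 261·1 = 1671
B: 12·3 + 178·5 + 77·1 + 114·2 + 261·4 = 2275
D: 12·1 + 178·1 + 77·2 + 114·1 + 261·5 = 1763
E has the highest Borda score (2332).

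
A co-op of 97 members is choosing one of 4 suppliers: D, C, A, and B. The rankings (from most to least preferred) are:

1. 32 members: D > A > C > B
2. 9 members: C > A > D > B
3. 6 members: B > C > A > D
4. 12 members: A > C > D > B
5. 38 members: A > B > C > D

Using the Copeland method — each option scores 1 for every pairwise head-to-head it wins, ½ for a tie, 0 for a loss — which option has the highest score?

D: beats B; loses to C and A → score 1.
C: beats D and B; loses to A → score 2.
A: beats D, C, and B → score 3.
B: loses to D, C, and A → score 0.
A has the best pairwise record.

A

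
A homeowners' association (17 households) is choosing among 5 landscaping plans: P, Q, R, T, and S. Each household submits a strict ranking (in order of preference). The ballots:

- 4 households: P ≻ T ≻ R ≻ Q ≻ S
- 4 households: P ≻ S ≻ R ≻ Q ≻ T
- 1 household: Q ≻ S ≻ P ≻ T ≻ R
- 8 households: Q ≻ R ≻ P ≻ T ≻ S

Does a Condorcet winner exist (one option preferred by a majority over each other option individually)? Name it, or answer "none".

Q vs P: 9–8 for Q.
Q vs R: 9–8 for Q.
Q vs T: 13–4 for Q.
Q vs S: 13–4 for Q.
Q beats every other option head-to-head.

Q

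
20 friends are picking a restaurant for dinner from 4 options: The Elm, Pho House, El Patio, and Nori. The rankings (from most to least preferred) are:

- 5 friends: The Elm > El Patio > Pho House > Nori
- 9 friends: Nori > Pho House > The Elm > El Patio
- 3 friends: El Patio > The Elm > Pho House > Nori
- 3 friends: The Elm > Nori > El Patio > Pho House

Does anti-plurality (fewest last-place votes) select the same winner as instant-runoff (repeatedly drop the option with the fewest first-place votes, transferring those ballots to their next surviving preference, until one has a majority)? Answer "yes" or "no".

Anti-plurality — last-place votes: The Elm 0, Pho House 3, El Patio 9, Nori 8. Winner: The Elm.
Instant-runoff — R1 The Elm 8, Pho House 0, El Patio 3, Nori 9 (Pho House out); R2 The Elm 8, El Patio 3, Nori 9 (El Patio out); R3 The Elm 11, Nori 9 (The Elm winner). Winner: The Elm.
The two methods agree.

yes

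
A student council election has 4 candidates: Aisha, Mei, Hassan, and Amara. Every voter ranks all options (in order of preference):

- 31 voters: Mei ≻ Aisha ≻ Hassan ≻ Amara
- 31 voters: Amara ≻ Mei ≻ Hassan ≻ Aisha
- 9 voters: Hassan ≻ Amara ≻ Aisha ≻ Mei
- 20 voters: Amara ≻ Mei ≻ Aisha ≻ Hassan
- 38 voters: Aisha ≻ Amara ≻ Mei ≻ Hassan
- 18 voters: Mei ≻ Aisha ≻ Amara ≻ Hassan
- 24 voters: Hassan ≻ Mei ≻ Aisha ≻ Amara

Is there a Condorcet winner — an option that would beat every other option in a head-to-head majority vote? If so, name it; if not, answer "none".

Checking pairwise contests:
Mei beats Aisha 124–47.
Amara beats Mei 98–73.
Aisha beats Hassan 107–64.
Aisha beats Amara 111–60.
Every option loses at least one head-to-head, so there is no Condorcet winner.

none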